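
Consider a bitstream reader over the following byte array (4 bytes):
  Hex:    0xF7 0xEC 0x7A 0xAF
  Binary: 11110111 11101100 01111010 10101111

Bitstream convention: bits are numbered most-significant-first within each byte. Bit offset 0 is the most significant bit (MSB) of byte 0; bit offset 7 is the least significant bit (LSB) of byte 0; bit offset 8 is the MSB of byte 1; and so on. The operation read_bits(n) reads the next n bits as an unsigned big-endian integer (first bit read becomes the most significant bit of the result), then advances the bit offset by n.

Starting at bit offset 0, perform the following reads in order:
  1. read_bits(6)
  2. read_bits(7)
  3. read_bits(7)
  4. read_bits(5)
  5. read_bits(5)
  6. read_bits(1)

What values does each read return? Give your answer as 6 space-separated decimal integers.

Read 1: bits[0:6] width=6 -> value=61 (bin 111101); offset now 6 = byte 0 bit 6; 26 bits remain
Read 2: bits[6:13] width=7 -> value=125 (bin 1111101); offset now 13 = byte 1 bit 5; 19 bits remain
Read 3: bits[13:20] width=7 -> value=71 (bin 1000111); offset now 20 = byte 2 bit 4; 12 bits remain
Read 4: bits[20:25] width=5 -> value=21 (bin 10101); offset now 25 = byte 3 bit 1; 7 bits remain
Read 5: bits[25:30] width=5 -> value=11 (bin 01011); offset now 30 = byte 3 bit 6; 2 bits remain
Read 6: bits[30:31] width=1 -> value=1 (bin 1); offset now 31 = byte 3 bit 7; 1 bits remain

Answer: 61 125 71 21 11 1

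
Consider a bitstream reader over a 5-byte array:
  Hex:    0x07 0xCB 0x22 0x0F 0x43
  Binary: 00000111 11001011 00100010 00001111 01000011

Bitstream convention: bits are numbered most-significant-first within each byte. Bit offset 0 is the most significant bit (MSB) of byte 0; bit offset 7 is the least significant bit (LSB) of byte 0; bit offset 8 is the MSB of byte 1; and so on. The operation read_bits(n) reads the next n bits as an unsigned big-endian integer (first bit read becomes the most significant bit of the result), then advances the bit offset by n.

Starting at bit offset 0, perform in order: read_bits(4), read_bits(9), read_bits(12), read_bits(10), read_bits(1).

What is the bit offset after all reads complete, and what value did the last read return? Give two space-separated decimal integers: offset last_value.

Answer: 36 0

Derivation:
Read 1: bits[0:4] width=4 -> value=0 (bin 0000); offset now 4 = byte 0 bit 4; 36 bits remain
Read 2: bits[4:13] width=9 -> value=249 (bin 011111001); offset now 13 = byte 1 bit 5; 27 bits remain
Read 3: bits[13:25] width=12 -> value=1604 (bin 011001000100); offset now 25 = byte 3 bit 1; 15 bits remain
Read 4: bits[25:35] width=10 -> value=122 (bin 0001111010); offset now 35 = byte 4 bit 3; 5 bits remain
Read 5: bits[35:36] width=1 -> value=0 (bin 0); offset now 36 = byte 4 bit 4; 4 bits remain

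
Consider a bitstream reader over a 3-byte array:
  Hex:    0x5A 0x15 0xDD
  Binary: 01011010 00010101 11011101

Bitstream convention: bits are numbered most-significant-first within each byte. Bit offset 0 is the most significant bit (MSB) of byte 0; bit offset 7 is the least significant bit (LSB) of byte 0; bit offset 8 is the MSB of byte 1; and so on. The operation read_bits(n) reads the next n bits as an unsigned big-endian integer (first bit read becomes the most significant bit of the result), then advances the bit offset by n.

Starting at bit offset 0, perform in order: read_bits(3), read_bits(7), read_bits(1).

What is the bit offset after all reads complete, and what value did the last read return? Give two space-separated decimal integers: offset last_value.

Answer: 11 0

Derivation:
Read 1: bits[0:3] width=3 -> value=2 (bin 010); offset now 3 = byte 0 bit 3; 21 bits remain
Read 2: bits[3:10] width=7 -> value=104 (bin 1101000); offset now 10 = byte 1 bit 2; 14 bits remain
Read 3: bits[10:11] width=1 -> value=0 (bin 0); offset now 11 = byte 1 bit 3; 13 bits remain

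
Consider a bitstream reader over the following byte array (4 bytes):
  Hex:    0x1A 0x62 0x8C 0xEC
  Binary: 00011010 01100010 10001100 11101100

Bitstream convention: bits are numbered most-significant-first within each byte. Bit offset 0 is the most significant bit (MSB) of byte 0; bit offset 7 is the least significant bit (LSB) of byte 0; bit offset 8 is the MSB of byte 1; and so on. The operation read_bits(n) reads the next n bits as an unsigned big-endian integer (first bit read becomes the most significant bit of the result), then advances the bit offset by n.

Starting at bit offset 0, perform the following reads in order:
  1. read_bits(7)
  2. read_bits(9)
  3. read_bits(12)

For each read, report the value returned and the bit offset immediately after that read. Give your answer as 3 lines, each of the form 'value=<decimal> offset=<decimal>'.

Answer: value=13 offset=7
value=98 offset=16
value=2254 offset=28

Derivation:
Read 1: bits[0:7] width=7 -> value=13 (bin 0001101); offset now 7 = byte 0 bit 7; 25 bits remain
Read 2: bits[7:16] width=9 -> value=98 (bin 001100010); offset now 16 = byte 2 bit 0; 16 bits remain
Read 3: bits[16:28] width=12 -> value=2254 (bin 100011001110); offset now 28 = byte 3 bit 4; 4 bits remain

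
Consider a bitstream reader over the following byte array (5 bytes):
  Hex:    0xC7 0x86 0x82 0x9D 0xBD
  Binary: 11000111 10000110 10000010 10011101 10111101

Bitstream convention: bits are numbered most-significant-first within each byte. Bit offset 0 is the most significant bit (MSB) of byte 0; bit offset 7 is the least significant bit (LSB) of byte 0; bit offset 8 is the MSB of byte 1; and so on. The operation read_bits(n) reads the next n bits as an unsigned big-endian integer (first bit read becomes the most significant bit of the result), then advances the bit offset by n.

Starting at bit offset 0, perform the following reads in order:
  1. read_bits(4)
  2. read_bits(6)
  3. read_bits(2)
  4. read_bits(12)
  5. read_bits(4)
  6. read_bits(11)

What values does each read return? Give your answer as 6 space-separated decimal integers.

Answer: 12 30 0 1666 9 1758

Derivation:
Read 1: bits[0:4] width=4 -> value=12 (bin 1100); offset now 4 = byte 0 bit 4; 36 bits remain
Read 2: bits[4:10] width=6 -> value=30 (bin 011110); offset now 10 = byte 1 bit 2; 30 bits remain
Read 3: bits[10:12] width=2 -> value=0 (bin 00); offset now 12 = byte 1 bit 4; 28 bits remain
Read 4: bits[12:24] width=12 -> value=1666 (bin 011010000010); offset now 24 = byte 3 bit 0; 16 bits remain
Read 5: bits[24:28] width=4 -> value=9 (bin 1001); offset now 28 = byte 3 bit 4; 12 bits remain
Read 6: bits[28:39] width=11 -> value=1758 (bin 11011011110); offset now 39 = byte 4 bit 7; 1 bits remain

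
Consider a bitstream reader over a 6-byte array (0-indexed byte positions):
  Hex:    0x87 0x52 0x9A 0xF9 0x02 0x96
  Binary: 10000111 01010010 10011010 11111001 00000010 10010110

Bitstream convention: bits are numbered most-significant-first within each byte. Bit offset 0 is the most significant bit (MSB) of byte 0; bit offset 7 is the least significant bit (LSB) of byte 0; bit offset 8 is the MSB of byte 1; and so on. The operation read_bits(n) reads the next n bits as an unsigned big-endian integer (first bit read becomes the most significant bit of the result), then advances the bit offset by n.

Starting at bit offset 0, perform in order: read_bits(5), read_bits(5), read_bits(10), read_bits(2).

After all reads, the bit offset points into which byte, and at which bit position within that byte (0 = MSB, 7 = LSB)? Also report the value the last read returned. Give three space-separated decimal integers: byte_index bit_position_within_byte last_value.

Answer: 2 6 2

Derivation:
Read 1: bits[0:5] width=5 -> value=16 (bin 10000); offset now 5 = byte 0 bit 5; 43 bits remain
Read 2: bits[5:10] width=5 -> value=29 (bin 11101); offset now 10 = byte 1 bit 2; 38 bits remain
Read 3: bits[10:20] width=10 -> value=297 (bin 0100101001); offset now 20 = byte 2 bit 4; 28 bits remain
Read 4: bits[20:22] width=2 -> value=2 (bin 10); offset now 22 = byte 2 bit 6; 26 bits remain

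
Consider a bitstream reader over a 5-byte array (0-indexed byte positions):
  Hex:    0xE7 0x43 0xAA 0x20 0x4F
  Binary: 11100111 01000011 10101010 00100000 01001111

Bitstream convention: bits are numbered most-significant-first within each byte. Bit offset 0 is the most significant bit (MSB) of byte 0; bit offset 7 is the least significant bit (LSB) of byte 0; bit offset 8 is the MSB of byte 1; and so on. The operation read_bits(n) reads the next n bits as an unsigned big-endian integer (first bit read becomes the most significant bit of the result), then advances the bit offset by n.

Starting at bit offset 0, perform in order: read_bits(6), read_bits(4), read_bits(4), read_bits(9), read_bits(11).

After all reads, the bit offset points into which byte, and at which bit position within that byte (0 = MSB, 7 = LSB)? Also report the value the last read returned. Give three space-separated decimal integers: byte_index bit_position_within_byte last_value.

Answer: 4 2 129

Derivation:
Read 1: bits[0:6] width=6 -> value=57 (bin 111001); offset now 6 = byte 0 bit 6; 34 bits remain
Read 2: bits[6:10] width=4 -> value=13 (bin 1101); offset now 10 = byte 1 bit 2; 30 bits remain
Read 3: bits[10:14] width=4 -> value=0 (bin 0000); offset now 14 = byte 1 bit 6; 26 bits remain
Read 4: bits[14:23] width=9 -> value=469 (bin 111010101); offset now 23 = byte 2 bit 7; 17 bits remain
Read 5: bits[23:34] width=11 -> value=129 (bin 00010000001); offset now 34 = byte 4 bit 2; 6 bits remain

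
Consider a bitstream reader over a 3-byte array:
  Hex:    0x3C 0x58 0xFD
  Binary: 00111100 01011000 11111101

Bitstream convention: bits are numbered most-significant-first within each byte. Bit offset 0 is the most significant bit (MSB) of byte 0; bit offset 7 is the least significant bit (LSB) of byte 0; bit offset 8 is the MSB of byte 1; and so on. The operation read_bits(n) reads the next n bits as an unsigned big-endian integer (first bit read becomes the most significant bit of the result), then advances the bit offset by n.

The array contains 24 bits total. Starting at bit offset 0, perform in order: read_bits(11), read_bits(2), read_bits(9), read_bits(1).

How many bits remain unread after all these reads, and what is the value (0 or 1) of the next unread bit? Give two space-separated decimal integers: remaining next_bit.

Answer: 1 1

Derivation:
Read 1: bits[0:11] width=11 -> value=482 (bin 00111100010); offset now 11 = byte 1 bit 3; 13 bits remain
Read 2: bits[11:13] width=2 -> value=3 (bin 11); offset now 13 = byte 1 bit 5; 11 bits remain
Read 3: bits[13:22] width=9 -> value=63 (bin 000111111); offset now 22 = byte 2 bit 6; 2 bits remain
Read 4: bits[22:23] width=1 -> value=0 (bin 0); offset now 23 = byte 2 bit 7; 1 bits remain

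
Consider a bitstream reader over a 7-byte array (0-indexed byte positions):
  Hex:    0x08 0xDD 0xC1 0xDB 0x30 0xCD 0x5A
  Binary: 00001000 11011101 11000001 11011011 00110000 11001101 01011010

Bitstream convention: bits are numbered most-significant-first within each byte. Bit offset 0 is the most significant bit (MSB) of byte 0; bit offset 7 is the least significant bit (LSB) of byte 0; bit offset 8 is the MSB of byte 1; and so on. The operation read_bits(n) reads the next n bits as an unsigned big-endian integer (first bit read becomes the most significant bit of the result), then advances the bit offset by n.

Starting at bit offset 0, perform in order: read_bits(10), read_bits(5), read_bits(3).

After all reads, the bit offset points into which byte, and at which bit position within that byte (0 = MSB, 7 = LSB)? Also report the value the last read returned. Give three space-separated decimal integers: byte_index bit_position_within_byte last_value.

Answer: 2 2 7

Derivation:
Read 1: bits[0:10] width=10 -> value=35 (bin 0000100011); offset now 10 = byte 1 bit 2; 46 bits remain
Read 2: bits[10:15] width=5 -> value=14 (bin 01110); offset now 15 = byte 1 bit 7; 41 bits remain
Read 3: bits[15:18] width=3 -> value=7 (bin 111); offset now 18 = byte 2 bit 2; 38 bits remain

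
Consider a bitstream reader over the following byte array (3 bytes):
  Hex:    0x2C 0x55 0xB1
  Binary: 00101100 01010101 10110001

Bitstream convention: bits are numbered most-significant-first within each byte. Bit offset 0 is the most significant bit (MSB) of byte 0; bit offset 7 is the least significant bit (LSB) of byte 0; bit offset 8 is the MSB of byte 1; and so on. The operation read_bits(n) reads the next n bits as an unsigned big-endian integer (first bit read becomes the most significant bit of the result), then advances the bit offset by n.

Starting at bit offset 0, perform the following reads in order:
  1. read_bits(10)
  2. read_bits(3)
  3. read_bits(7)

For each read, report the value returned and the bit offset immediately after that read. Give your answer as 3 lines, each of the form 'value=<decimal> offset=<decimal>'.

Answer: value=177 offset=10
value=2 offset=13
value=91 offset=20

Derivation:
Read 1: bits[0:10] width=10 -> value=177 (bin 0010110001); offset now 10 = byte 1 bit 2; 14 bits remain
Read 2: bits[10:13] width=3 -> value=2 (bin 010); offset now 13 = byte 1 bit 5; 11 bits remain
Read 3: bits[13:20] width=7 -> value=91 (bin 1011011); offset now 20 = byte 2 bit 4; 4 bits remain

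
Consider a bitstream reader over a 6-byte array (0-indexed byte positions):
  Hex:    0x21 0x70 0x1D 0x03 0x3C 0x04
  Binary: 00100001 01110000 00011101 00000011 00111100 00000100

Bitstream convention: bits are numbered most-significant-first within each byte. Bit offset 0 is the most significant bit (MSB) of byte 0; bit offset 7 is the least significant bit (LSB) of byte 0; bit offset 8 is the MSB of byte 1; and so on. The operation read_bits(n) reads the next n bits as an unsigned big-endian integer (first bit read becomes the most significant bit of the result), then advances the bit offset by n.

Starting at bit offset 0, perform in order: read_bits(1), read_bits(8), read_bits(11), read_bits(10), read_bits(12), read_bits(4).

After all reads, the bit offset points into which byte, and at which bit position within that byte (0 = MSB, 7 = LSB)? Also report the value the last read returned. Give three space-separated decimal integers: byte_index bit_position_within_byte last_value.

Read 1: bits[0:1] width=1 -> value=0 (bin 0); offset now 1 = byte 0 bit 1; 47 bits remain
Read 2: bits[1:9] width=8 -> value=66 (bin 01000010); offset now 9 = byte 1 bit 1; 39 bits remain
Read 3: bits[9:20] width=11 -> value=1793 (bin 11100000001); offset now 20 = byte 2 bit 4; 28 bits remain
Read 4: bits[20:30] width=10 -> value=832 (bin 1101000000); offset now 30 = byte 3 bit 6; 18 bits remain
Read 5: bits[30:42] width=12 -> value=3312 (bin 110011110000); offset now 42 = byte 5 bit 2; 6 bits remain
Read 6: bits[42:46] width=4 -> value=1 (bin 0001); offset now 46 = byte 5 bit 6; 2 bits remain

Answer: 5 6 1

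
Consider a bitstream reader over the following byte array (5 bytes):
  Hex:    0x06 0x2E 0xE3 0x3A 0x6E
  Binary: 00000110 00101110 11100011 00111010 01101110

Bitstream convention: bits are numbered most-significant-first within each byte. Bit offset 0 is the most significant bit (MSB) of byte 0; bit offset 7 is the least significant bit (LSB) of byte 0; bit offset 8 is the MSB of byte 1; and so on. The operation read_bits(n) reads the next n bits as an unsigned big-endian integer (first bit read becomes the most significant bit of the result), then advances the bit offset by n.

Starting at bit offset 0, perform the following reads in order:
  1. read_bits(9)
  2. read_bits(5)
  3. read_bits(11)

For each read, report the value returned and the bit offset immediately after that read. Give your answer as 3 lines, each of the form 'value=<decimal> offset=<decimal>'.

Answer: value=12 offset=9
value=11 offset=14
value=1478 offset=25

Derivation:
Read 1: bits[0:9] width=9 -> value=12 (bin 000001100); offset now 9 = byte 1 bit 1; 31 bits remain
Read 2: bits[9:14] width=5 -> value=11 (bin 01011); offset now 14 = byte 1 bit 6; 26 bits remain
Read 3: bits[14:25] width=11 -> value=1478 (bin 10111000110); offset now 25 = byte 3 bit 1; 15 bits remain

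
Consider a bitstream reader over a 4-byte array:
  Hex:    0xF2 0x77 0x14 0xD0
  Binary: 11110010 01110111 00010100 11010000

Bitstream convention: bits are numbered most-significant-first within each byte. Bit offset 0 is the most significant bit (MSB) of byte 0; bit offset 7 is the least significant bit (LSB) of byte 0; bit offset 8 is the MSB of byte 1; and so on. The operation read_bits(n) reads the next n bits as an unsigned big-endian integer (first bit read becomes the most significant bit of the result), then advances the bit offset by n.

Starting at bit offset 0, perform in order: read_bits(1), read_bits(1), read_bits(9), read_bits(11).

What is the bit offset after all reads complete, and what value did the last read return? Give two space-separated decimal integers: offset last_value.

Read 1: bits[0:1] width=1 -> value=1 (bin 1); offset now 1 = byte 0 bit 1; 31 bits remain
Read 2: bits[1:2] width=1 -> value=1 (bin 1); offset now 2 = byte 0 bit 2; 30 bits remain
Read 3: bits[2:11] width=9 -> value=403 (bin 110010011); offset now 11 = byte 1 bit 3; 21 bits remain
Read 4: bits[11:22] width=11 -> value=1477 (bin 10111000101); offset now 22 = byte 2 bit 6; 10 bits remain

Answer: 22 1477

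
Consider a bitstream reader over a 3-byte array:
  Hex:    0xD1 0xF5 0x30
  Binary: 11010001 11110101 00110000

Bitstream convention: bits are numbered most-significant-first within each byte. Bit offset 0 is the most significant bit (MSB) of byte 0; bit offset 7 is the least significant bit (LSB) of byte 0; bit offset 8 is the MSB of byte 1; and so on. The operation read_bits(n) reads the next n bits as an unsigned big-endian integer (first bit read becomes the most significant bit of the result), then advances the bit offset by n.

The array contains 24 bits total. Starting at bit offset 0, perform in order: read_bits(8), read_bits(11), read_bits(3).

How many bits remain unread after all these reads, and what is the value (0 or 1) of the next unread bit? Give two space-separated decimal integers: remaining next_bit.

Read 1: bits[0:8] width=8 -> value=209 (bin 11010001); offset now 8 = byte 1 bit 0; 16 bits remain
Read 2: bits[8:19] width=11 -> value=1961 (bin 11110101001); offset now 19 = byte 2 bit 3; 5 bits remain
Read 3: bits[19:22] width=3 -> value=4 (bin 100); offset now 22 = byte 2 bit 6; 2 bits remain

Answer: 2 0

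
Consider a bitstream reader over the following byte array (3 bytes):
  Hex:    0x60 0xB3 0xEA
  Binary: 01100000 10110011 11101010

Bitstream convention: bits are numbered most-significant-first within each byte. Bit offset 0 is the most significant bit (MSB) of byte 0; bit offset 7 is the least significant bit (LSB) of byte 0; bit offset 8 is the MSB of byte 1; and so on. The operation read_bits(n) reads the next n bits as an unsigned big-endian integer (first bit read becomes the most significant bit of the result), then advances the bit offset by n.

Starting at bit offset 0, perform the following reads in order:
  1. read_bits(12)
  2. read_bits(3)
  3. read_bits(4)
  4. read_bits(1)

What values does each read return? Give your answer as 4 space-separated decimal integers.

Read 1: bits[0:12] width=12 -> value=1547 (bin 011000001011); offset now 12 = byte 1 bit 4; 12 bits remain
Read 2: bits[12:15] width=3 -> value=1 (bin 001); offset now 15 = byte 1 bit 7; 9 bits remain
Read 3: bits[15:19] width=4 -> value=15 (bin 1111); offset now 19 = byte 2 bit 3; 5 bits remain
Read 4: bits[19:20] width=1 -> value=0 (bin 0); offset now 20 = byte 2 bit 4; 4 bits remain

Answer: 1547 1 15 0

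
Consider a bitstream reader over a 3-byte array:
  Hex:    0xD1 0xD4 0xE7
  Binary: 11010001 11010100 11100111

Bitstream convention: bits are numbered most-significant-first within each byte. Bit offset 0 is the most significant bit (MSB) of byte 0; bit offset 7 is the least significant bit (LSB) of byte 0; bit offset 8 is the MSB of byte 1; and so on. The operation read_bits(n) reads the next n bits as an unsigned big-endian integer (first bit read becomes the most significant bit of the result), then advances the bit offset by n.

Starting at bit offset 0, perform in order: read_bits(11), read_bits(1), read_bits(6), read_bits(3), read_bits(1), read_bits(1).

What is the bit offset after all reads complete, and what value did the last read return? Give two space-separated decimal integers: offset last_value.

Answer: 23 1

Derivation:
Read 1: bits[0:11] width=11 -> value=1678 (bin 11010001110); offset now 11 = byte 1 bit 3; 13 bits remain
Read 2: bits[11:12] width=1 -> value=1 (bin 1); offset now 12 = byte 1 bit 4; 12 bits remain
Read 3: bits[12:18] width=6 -> value=19 (bin 010011); offset now 18 = byte 2 bit 2; 6 bits remain
Read 4: bits[18:21] width=3 -> value=4 (bin 100); offset now 21 = byte 2 bit 5; 3 bits remain
Read 5: bits[21:22] width=1 -> value=1 (bin 1); offset now 22 = byte 2 bit 6; 2 bits remain
Read 6: bits[22:23] width=1 -> value=1 (bin 1); offset now 23 = byte 2 bit 7; 1 bits remain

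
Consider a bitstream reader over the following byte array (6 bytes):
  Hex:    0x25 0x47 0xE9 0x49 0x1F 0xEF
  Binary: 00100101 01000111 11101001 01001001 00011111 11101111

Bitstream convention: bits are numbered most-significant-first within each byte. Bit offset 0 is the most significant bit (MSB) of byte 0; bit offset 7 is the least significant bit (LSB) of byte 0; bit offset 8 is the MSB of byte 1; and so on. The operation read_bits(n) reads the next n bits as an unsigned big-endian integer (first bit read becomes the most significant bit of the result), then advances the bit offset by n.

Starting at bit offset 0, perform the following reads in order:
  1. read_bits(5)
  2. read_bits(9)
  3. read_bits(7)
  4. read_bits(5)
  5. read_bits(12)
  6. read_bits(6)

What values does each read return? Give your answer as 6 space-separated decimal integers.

Read 1: bits[0:5] width=5 -> value=4 (bin 00100); offset now 5 = byte 0 bit 5; 43 bits remain
Read 2: bits[5:14] width=9 -> value=337 (bin 101010001); offset now 14 = byte 1 bit 6; 34 bits remain
Read 3: bits[14:21] width=7 -> value=125 (bin 1111101); offset now 21 = byte 2 bit 5; 27 bits remain
Read 4: bits[21:26] width=5 -> value=5 (bin 00101); offset now 26 = byte 3 bit 2; 22 bits remain
Read 5: bits[26:38] width=12 -> value=583 (bin 001001000111); offset now 38 = byte 4 bit 6; 10 bits remain
Read 6: bits[38:44] width=6 -> value=62 (bin 111110); offset now 44 = byte 5 bit 4; 4 bits remain

Answer: 4 337 125 5 583 62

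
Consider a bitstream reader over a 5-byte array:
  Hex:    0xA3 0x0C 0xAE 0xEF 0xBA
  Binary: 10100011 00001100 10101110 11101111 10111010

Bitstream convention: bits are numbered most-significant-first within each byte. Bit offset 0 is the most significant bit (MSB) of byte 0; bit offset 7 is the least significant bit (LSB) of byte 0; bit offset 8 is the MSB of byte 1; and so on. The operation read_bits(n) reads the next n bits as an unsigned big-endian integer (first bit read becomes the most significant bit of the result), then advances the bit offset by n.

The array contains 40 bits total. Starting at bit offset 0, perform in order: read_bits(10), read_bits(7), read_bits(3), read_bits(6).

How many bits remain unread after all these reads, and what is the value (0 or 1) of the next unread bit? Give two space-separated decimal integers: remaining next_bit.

Read 1: bits[0:10] width=10 -> value=652 (bin 1010001100); offset now 10 = byte 1 bit 2; 30 bits remain
Read 2: bits[10:17] width=7 -> value=25 (bin 0011001); offset now 17 = byte 2 bit 1; 23 bits remain
Read 3: bits[17:20] width=3 -> value=2 (bin 010); offset now 20 = byte 2 bit 4; 20 bits remain
Read 4: bits[20:26] width=6 -> value=59 (bin 111011); offset now 26 = byte 3 bit 2; 14 bits remain

Answer: 14 1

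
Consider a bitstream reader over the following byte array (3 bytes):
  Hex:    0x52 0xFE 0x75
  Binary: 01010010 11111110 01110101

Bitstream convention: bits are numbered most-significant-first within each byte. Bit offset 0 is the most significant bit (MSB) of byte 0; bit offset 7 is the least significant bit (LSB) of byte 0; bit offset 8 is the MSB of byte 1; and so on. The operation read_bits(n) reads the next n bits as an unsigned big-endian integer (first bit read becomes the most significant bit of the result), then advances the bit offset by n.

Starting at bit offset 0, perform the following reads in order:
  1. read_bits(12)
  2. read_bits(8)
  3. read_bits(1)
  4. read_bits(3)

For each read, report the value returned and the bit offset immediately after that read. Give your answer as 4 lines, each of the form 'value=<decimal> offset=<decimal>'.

Answer: value=1327 offset=12
value=231 offset=20
value=0 offset=21
value=5 offset=24

Derivation:
Read 1: bits[0:12] width=12 -> value=1327 (bin 010100101111); offset now 12 = byte 1 bit 4; 12 bits remain
Read 2: bits[12:20] width=8 -> value=231 (bin 11100111); offset now 20 = byte 2 bit 4; 4 bits remain
Read 3: bits[20:21] width=1 -> value=0 (bin 0); offset now 21 = byte 2 bit 5; 3 bits remain
Read 4: bits[21:24] width=3 -> value=5 (bin 101); offset now 24 = byte 3 bit 0; 0 bits remain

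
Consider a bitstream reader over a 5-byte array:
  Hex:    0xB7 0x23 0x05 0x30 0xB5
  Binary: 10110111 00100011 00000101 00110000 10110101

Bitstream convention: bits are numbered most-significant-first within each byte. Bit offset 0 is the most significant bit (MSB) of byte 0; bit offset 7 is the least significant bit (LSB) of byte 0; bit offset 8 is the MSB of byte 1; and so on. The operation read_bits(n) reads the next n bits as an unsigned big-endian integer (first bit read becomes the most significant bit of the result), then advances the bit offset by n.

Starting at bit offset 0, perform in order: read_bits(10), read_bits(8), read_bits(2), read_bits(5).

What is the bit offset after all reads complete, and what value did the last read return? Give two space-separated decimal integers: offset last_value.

Read 1: bits[0:10] width=10 -> value=732 (bin 1011011100); offset now 10 = byte 1 bit 2; 30 bits remain
Read 2: bits[10:18] width=8 -> value=140 (bin 10001100); offset now 18 = byte 2 bit 2; 22 bits remain
Read 3: bits[18:20] width=2 -> value=0 (bin 00); offset now 20 = byte 2 bit 4; 20 bits remain
Read 4: bits[20:25] width=5 -> value=10 (bin 01010); offset now 25 = byte 3 bit 1; 15 bits remain

Answer: 25 10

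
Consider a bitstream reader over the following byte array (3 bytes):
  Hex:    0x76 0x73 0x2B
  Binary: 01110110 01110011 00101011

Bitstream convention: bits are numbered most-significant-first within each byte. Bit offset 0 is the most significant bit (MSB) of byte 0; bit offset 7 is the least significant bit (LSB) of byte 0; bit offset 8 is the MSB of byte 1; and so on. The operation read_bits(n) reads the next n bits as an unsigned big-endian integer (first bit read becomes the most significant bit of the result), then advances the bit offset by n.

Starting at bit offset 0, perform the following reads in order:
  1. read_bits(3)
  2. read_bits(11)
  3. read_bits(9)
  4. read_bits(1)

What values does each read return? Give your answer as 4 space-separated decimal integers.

Answer: 3 1436 405 1

Derivation:
Read 1: bits[0:3] width=3 -> value=3 (bin 011); offset now 3 = byte 0 bit 3; 21 bits remain
Read 2: bits[3:14] width=11 -> value=1436 (bin 10110011100); offset now 14 = byte 1 bit 6; 10 bits remain
Read 3: bits[14:23] width=9 -> value=405 (bin 110010101); offset now 23 = byte 2 bit 7; 1 bits remain
Read 4: bits[23:24] width=1 -> value=1 (bin 1); offset now 24 = byte 3 bit 0; 0 bits remain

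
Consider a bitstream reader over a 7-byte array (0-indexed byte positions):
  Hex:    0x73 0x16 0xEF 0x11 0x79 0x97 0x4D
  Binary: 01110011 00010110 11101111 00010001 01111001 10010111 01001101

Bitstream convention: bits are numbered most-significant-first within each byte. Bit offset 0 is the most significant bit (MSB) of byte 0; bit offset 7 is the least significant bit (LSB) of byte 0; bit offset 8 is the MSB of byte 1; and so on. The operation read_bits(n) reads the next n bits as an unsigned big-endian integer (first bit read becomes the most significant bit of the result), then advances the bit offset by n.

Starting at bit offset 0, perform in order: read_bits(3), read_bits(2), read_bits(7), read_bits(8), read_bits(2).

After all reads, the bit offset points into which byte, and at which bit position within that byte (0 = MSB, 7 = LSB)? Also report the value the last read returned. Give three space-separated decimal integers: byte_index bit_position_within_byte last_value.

Read 1: bits[0:3] width=3 -> value=3 (bin 011); offset now 3 = byte 0 bit 3; 53 bits remain
Read 2: bits[3:5] width=2 -> value=2 (bin 10); offset now 5 = byte 0 bit 5; 51 bits remain
Read 3: bits[5:12] width=7 -> value=49 (bin 0110001); offset now 12 = byte 1 bit 4; 44 bits remain
Read 4: bits[12:20] width=8 -> value=110 (bin 01101110); offset now 20 = byte 2 bit 4; 36 bits remain
Read 5: bits[20:22] width=2 -> value=3 (bin 11); offset now 22 = byte 2 bit 6; 34 bits remain

Answer: 2 6 3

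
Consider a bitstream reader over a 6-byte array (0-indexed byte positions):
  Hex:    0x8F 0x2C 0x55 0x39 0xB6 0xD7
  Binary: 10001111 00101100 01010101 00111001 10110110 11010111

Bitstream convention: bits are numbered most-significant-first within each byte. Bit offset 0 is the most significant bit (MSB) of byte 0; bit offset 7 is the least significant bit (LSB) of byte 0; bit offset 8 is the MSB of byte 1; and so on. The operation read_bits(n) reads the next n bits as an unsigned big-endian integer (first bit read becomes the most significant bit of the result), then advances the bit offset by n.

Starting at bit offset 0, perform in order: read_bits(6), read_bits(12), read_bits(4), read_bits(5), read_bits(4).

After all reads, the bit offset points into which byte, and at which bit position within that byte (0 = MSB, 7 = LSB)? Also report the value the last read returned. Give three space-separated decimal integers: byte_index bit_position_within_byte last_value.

Read 1: bits[0:6] width=6 -> value=35 (bin 100011); offset now 6 = byte 0 bit 6; 42 bits remain
Read 2: bits[6:18] width=12 -> value=3249 (bin 110010110001); offset now 18 = byte 2 bit 2; 30 bits remain
Read 3: bits[18:22] width=4 -> value=5 (bin 0101); offset now 22 = byte 2 bit 6; 26 bits remain
Read 4: bits[22:27] width=5 -> value=9 (bin 01001); offset now 27 = byte 3 bit 3; 21 bits remain
Read 5: bits[27:31] width=4 -> value=12 (bin 1100); offset now 31 = byte 3 bit 7; 17 bits remain

Answer: 3 7 12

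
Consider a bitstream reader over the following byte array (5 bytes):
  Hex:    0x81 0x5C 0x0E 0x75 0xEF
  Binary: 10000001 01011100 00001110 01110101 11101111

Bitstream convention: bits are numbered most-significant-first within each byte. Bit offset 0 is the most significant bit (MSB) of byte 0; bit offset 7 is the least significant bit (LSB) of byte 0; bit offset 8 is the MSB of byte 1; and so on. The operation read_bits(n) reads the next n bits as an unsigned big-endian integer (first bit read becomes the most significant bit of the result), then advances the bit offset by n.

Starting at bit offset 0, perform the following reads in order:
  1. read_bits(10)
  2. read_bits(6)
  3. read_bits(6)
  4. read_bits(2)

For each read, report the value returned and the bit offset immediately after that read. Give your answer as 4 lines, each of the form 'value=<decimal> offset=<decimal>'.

Answer: value=517 offset=10
value=28 offset=16
value=3 offset=22
value=2 offset=24

Derivation:
Read 1: bits[0:10] width=10 -> value=517 (bin 1000000101); offset now 10 = byte 1 bit 2; 30 bits remain
Read 2: bits[10:16] width=6 -> value=28 (bin 011100); offset now 16 = byte 2 bit 0; 24 bits remain
Read 3: bits[16:22] width=6 -> value=3 (bin 000011); offset now 22 = byte 2 bit 6; 18 bits remain
Read 4: bits[22:24] width=2 -> value=2 (bin 10); offset now 24 = byte 3 bit 0; 16 bits remain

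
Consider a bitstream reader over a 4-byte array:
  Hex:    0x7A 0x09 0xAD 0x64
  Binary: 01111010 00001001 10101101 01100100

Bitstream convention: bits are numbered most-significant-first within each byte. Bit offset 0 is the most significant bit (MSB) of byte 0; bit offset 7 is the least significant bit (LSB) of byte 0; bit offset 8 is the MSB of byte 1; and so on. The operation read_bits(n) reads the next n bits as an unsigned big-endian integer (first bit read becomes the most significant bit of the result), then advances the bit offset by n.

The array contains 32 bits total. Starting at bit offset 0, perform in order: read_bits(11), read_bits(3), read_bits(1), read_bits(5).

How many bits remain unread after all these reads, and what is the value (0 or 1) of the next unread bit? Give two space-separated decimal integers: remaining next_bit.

Read 1: bits[0:11] width=11 -> value=976 (bin 01111010000); offset now 11 = byte 1 bit 3; 21 bits remain
Read 2: bits[11:14] width=3 -> value=2 (bin 010); offset now 14 = byte 1 bit 6; 18 bits remain
Read 3: bits[14:15] width=1 -> value=0 (bin 0); offset now 15 = byte 1 bit 7; 17 bits remain
Read 4: bits[15:20] width=5 -> value=26 (bin 11010); offset now 20 = byte 2 bit 4; 12 bits remain

Answer: 12 1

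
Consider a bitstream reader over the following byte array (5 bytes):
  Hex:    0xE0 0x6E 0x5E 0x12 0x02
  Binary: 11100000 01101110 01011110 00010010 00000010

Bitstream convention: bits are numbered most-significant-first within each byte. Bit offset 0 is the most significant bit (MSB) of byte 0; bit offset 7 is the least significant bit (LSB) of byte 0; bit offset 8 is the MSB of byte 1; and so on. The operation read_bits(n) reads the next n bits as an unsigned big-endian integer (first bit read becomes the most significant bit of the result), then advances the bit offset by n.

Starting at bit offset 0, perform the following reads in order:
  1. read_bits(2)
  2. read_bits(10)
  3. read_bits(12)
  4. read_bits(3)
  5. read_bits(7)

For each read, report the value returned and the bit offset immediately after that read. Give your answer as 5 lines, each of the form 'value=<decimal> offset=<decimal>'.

Read 1: bits[0:2] width=2 -> value=3 (bin 11); offset now 2 = byte 0 bit 2; 38 bits remain
Read 2: bits[2:12] width=10 -> value=518 (bin 1000000110); offset now 12 = byte 1 bit 4; 28 bits remain
Read 3: bits[12:24] width=12 -> value=3678 (bin 111001011110); offset now 24 = byte 3 bit 0; 16 bits remain
Read 4: bits[24:27] width=3 -> value=0 (bin 000); offset now 27 = byte 3 bit 3; 13 bits remain
Read 5: bits[27:34] width=7 -> value=72 (bin 1001000); offset now 34 = byte 4 bit 2; 6 bits remain

Answer: value=3 offset=2
value=518 offset=12
value=3678 offset=24
value=0 offset=27
value=72 offset=34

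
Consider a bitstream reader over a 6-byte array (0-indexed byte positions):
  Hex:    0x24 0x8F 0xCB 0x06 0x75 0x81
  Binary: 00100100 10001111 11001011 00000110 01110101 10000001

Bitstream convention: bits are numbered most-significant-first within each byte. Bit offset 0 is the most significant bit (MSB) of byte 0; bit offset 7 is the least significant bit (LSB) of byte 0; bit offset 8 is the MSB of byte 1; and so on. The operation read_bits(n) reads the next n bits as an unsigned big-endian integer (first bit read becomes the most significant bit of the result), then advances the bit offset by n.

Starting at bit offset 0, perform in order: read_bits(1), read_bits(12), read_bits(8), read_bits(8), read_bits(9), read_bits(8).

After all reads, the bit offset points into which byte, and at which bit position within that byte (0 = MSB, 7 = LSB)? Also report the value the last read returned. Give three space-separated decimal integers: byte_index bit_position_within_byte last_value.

Read 1: bits[0:1] width=1 -> value=0 (bin 0); offset now 1 = byte 0 bit 1; 47 bits remain
Read 2: bits[1:13] width=12 -> value=1169 (bin 010010010001); offset now 13 = byte 1 bit 5; 35 bits remain
Read 3: bits[13:21] width=8 -> value=249 (bin 11111001); offset now 21 = byte 2 bit 5; 27 bits remain
Read 4: bits[21:29] width=8 -> value=96 (bin 01100000); offset now 29 = byte 3 bit 5; 19 bits remain
Read 5: bits[29:38] width=9 -> value=413 (bin 110011101); offset now 38 = byte 4 bit 6; 10 bits remain
Read 6: bits[38:46] width=8 -> value=96 (bin 01100000); offset now 46 = byte 5 bit 6; 2 bits remain

Answer: 5 6 96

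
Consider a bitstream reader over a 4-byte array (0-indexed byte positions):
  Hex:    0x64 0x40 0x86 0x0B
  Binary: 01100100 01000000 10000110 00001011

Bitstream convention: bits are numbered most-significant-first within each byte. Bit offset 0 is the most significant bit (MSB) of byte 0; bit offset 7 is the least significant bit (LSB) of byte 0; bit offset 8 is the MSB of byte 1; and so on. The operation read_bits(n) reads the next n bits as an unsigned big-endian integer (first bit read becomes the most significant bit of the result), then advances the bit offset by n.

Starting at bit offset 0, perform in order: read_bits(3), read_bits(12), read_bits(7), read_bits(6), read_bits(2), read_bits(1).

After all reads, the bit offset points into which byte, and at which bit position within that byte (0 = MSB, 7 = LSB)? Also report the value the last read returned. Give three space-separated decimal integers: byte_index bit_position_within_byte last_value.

Answer: 3 7 1

Derivation:
Read 1: bits[0:3] width=3 -> value=3 (bin 011); offset now 3 = byte 0 bit 3; 29 bits remain
Read 2: bits[3:15] width=12 -> value=544 (bin 001000100000); offset now 15 = byte 1 bit 7; 17 bits remain
Read 3: bits[15:22] width=7 -> value=33 (bin 0100001); offset now 22 = byte 2 bit 6; 10 bits remain
Read 4: bits[22:28] width=6 -> value=32 (bin 100000); offset now 28 = byte 3 bit 4; 4 bits remain
Read 5: bits[28:30] width=2 -> value=2 (bin 10); offset now 30 = byte 3 bit 6; 2 bits remain
Read 6: bits[30:31] width=1 -> value=1 (bin 1); offset now 31 = byte 3 bit 7; 1 bits remain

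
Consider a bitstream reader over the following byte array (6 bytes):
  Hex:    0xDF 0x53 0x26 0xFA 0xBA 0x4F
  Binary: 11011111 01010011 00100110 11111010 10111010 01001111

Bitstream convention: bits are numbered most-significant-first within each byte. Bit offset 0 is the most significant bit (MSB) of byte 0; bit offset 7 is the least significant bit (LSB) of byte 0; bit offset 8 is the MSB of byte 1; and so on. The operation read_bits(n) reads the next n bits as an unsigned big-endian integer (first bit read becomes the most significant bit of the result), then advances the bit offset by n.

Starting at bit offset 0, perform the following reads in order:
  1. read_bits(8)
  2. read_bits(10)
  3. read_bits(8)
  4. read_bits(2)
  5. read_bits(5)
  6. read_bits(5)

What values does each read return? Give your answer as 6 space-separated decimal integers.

Read 1: bits[0:8] width=8 -> value=223 (bin 11011111); offset now 8 = byte 1 bit 0; 40 bits remain
Read 2: bits[8:18] width=10 -> value=332 (bin 0101001100); offset now 18 = byte 2 bit 2; 30 bits remain
Read 3: bits[18:26] width=8 -> value=155 (bin 10011011); offset now 26 = byte 3 bit 2; 22 bits remain
Read 4: bits[26:28] width=2 -> value=3 (bin 11); offset now 28 = byte 3 bit 4; 20 bits remain
Read 5: bits[28:33] width=5 -> value=21 (bin 10101); offset now 33 = byte 4 bit 1; 15 bits remain
Read 6: bits[33:38] width=5 -> value=14 (bin 01110); offset now 38 = byte 4 bit 6; 10 bits remain

Answer: 223 332 155 3 21 14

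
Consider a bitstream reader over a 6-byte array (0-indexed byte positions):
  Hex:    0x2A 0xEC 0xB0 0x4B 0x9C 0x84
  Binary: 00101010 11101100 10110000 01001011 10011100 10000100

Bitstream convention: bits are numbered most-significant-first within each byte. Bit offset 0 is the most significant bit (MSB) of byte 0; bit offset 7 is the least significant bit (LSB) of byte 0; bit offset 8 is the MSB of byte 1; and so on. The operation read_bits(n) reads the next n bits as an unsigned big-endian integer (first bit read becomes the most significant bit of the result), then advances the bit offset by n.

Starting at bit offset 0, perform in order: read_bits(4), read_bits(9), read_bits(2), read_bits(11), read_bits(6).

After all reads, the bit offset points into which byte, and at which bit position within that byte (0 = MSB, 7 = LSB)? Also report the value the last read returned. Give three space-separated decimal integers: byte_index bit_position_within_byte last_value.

Answer: 4 0 11

Derivation:
Read 1: bits[0:4] width=4 -> value=2 (bin 0010); offset now 4 = byte 0 bit 4; 44 bits remain
Read 2: bits[4:13] width=9 -> value=349 (bin 101011101); offset now 13 = byte 1 bit 5; 35 bits remain
Read 3: bits[13:15] width=2 -> value=2 (bin 10); offset now 15 = byte 1 bit 7; 33 bits remain
Read 4: bits[15:26] width=11 -> value=705 (bin 01011000001); offset now 26 = byte 3 bit 2; 22 bits remain
Read 5: bits[26:32] width=6 -> value=11 (bin 001011); offset now 32 = byte 4 bit 0; 16 bits remain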